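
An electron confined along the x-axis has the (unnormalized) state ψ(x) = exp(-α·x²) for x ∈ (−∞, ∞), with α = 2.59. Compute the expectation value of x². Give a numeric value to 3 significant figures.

0.0965

⟨x²⟩ = ∫ x²·|ψ|² dx / ∫|ψ|² dx (integrals over the domain).
Gaussian moments: ∫x^(2j)·e^(−2αx²) dx = (2j−1)!!/(4α)^j · √(π/(2α)), odd powers integrate to 0; here √(π/(2α)) = 0.77877.
State is unnormalized: ∫|ψ|² dx = 0.77877, and ∫ψ*·x²·ψ dx = 0.075171, so ⟨x²⟩ = 0.075171 / 0.77877.
⟨x²⟩ = 0.096525.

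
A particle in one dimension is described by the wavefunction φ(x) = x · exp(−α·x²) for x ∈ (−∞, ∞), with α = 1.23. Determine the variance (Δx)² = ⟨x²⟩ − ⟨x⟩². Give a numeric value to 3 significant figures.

Compute ⟨x⟩ and ⟨x²⟩ separately, then (Δx)² = ⟨x²⟩ − ⟨x⟩².
Expand each integrand as polynomial × e^(−2αx²) and use ∫x^(2j)·e^(−2αx²) dx = (2j−1)!!/(4α)^j · √(π/(2α)), odd powers → 0; here √(π/(2α)) = 1.1301.
Normalization: ∫|φ|² dx = 0.22969.
⟨x⟩ = 0.0000 and ⟨x²⟩ = 0.60976.
(Δx)² = 0.60976 − (0.0000)² = 0.60976.

0.610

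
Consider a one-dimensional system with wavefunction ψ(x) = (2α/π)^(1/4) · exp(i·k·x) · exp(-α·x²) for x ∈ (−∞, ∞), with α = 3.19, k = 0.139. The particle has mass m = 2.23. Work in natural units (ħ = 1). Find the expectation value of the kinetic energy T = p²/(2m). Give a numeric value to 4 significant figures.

0.7196

T = −(ħ²/2m) d²/dx², so ⟨T⟩ = −(ħ²/2m) ∫ ψ*·ψ'' dx; with m = 2.23.
Gaussian moments: ∫x^(2j)·e^(−2αx²) dx = (2j−1)!!/(4α)^j · √(π/(2α)), odd powers integrate to 0; here √(π/(2α)) = 0.70172. Derivatives: ψ′ = (ik − 2αx)·ψ, ψ″ = ((ik − 2αx)² − 2α)·ψ; the odd-in-x pieces drop out.
⟨T⟩ = 0.71958.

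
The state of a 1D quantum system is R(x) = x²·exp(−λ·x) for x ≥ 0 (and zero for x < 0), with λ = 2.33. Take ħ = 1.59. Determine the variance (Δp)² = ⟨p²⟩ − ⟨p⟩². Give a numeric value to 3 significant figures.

Compute ⟨p⟩ and ⟨p²⟩ separately; (Δp)² = ⟨p²⟩ − ⟨p⟩².
Differentiate x²·exp(−λ·x) with the product rule; every integrand then reduces to terms xʲ·e^(−2λx) on [0, ∞), with ∫₀^∞ xʲ·e^(−2λx) dx = j!/(2λ)^(j+1).
Normalization: ∫|R|² dx = 0.010921.
⟨p⟩ = 0.0000 and ⟨p²⟩ = 4.5749.
(Δp)² = 4.5749 − (0.0000)² = 4.5749.

4.57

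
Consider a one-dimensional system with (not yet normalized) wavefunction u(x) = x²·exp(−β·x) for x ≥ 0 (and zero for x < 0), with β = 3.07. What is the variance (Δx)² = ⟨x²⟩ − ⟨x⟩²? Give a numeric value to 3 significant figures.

0.133

Compute ⟨x⟩ and ⟨x²⟩ separately, then (Δx)² = ⟨x²⟩ − ⟨x⟩².
Every integrand reduces to terms xʲ·e^(−2βx) on [0, ∞); use ∫₀^∞ xʲ·e^(−2βx) dx = j!/(2β)^(j+1).
Normalization: ∫|u|² dx = 0.0027502.
⟨x⟩ = 0.81433 and ⟨x²⟩ = 0.79576.
(Δx)² = 0.79576 − (0.81433)² = 0.13263.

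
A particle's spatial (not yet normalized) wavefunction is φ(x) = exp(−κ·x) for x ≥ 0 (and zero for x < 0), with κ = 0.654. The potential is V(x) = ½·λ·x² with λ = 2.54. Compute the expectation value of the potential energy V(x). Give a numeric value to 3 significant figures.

1.48

⟨V⟩ = ∫ V(x)·|φ|² dx / ∫|φ|² dx.
Every integrand reduces to terms xʲ·e^(−2κx) on [0, ∞); use ∫₀^∞ xʲ·e^(−2κx) dx = j!/(2κ)^(j+1).
State is unnormalized: ∫|φ|² dx = 0.76453, and ∫φ*·V(x)·φ dx = 1.1350, so ⟨V⟩ = 1.1350 / 0.76453.
⟨V⟩ = 1.4846.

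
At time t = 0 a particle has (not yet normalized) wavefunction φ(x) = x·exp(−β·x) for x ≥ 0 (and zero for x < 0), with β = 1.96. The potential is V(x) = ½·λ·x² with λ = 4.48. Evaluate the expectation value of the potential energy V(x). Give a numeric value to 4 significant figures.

1.749

⟨V⟩ = ∫ V(x)·|φ|² dx / ∫|φ|² dx.
Every integrand reduces to terms xʲ·e^(−2βx) on [0, ∞); use ∫₀^∞ xʲ·e^(−2βx) dx = j!/(2β)^(j+1).
State is unnormalized: ∫|φ|² dx = 0.033203, and ∫φ*·V(x)·φ dx = 0.058080, so ⟨V⟩ = 0.058080 / 0.033203.
⟨V⟩ = 1.7493.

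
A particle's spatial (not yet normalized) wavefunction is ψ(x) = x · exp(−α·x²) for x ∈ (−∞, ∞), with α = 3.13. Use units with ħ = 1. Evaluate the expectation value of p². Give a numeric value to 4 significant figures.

9.390

p² ψ = −ħ² d²ψ/dx²; ⟨p²⟩ = −ħ² ∫ ψ*·ψ'' dx / ∫|ψ|² dx.
Expand each integrand as polynomial × e^(−2αx²) and use ∫x^(2j)·e^(−2αx²) dx = (2j−1)!!/(4α)^j · √(π/(2α)), odd powers → 0; here √(π/(2α)) = 0.70842. Differentiate with the product rule, d/dx e^(−αx²) = −2αx·e^(−αx²).
State is unnormalized: ∫|ψ|² dx = 0.056583, and ∫ψ*·(−ħ² ψ'') dx = 0.53131, so ⟨p²⟩ = 0.53131 / 0.056583.
⟨p²⟩ = 9.3900.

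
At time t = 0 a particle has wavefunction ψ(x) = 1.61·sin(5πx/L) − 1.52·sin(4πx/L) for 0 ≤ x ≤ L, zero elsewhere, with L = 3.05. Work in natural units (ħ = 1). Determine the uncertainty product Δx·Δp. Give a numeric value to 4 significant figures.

Δx = √(⟨x²⟩−⟨x⟩²), Δp = √(⟨p²⟩−⟨p⟩²).
On 0 ≤ x ≤ L (j ≠ l): ∫sin²(jπx/L) dx = L/2, ∫sin(jπx/L)·sin(lπx/L) dx = 0; diagonal moments ∫x·sin²(jπx/L) dx = L²/4, ∫x²·sin²(jπx/L) dx = L³·(1/6 − 1/(4j²π²)); cross terms ∫x·sin(jπx/L)·sin(lπx/L) dx = 0 for j + l even and −4jlL²/(π²(j² − l²)²) for j + l odd, ∫x²·sin(jπx/L)·sin(lπx/L) dx = (−1)^(j+l)·4jlL³/(π²(j² − l²)²); higher powers the same way via product-to-sum and parts. d²/dx² sin(jπx/L) = −(jπ/L)²·sin(jπx/L); on 0 ≤ x ≤ L, ∫sin²(jπx/L) dx = L/2 and ∫sin(jπx/L)·sin(lπx/L) dx = 0 for j ≠ l, so only diagonal terms survive in ∫|ψ|² and ∫ψ·ψ″; ∫ψ·ψ′ dx = [ψ²/2] between the walls = 0.
Normalization: ∫|ψ|² dx = 7.4763.
⟨x⟩ = 2.1344, ⟨x²⟩ = 4.9357 ⇒ Δx = 0.61641.
⟨p⟩ = 0.0000, ⟨p²⟩ = 22.024 ⇒ Δp = 4.6930.
Δx·Δp = 2.8928.

2.893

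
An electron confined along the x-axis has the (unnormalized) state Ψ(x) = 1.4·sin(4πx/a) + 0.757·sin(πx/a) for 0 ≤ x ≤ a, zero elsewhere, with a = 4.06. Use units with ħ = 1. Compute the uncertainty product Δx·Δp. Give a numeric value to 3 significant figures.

2.94

Δx = √(⟨x²⟩−⟨x⟩²), Δp = √(⟨p²⟩−⟨p⟩²).
On 0 ≤ x ≤ a (j ≠ l): ∫sin²(jπx/a) dx = a/2, ∫sin(jπx/a)·sin(lπx/a) dx = 0; diagonal moments ∫x·sin²(jπx/a) dx = a²/4, ∫x²·sin²(jπx/a) dx = a³·(1/6 − 1/(4j²π²)); cross terms ∫x·sin(jπx/a)·sin(lπx/a) dx = 0 for j + l even and −4jla²/(π²(j² − l²)²) for j + l odd, ∫x²·sin(jπx/a)·sin(lπx/a) dx = (−1)^(j+l)·4jla³/(π²(j² − l²)²); higher powers the same way via product-to-sum and parts. d²/dx² sin(jπx/a) = −(jπ/a)²·sin(jπx/a); on 0 ≤ x ≤ a, ∫sin²(jπx/a) dx = a/2 and ∫sin(jπx/a)·sin(lπx/a) dx = 0 for j ≠ l, so only diagonal terms survive in ∫|Ψ|² and ∫Ψ·Ψ″; ∫Ψ·Ψ′ dx = [Ψ²/2] between the walls = 0.
Normalization: ∫|Ψ|² dx = 5.1421.
⟨x⟩ = 1.9810, ⟨x²⟩ = 5.0665 ⇒ Δx = 1.0686.
⟨p⟩ = 0.0000, ⟨p²⟩ = 7.5482 ⇒ Δp = 2.7474.
Δx·Δp = 2.9359.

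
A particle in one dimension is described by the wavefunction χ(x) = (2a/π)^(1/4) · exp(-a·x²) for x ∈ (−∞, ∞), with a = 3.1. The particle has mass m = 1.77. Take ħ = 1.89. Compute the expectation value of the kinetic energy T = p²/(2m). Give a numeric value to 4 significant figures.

3.128

T = −(ħ²/2m) d²/dx², so ⟨T⟩ = −(ħ²/2m) ∫ χ*·χ'' dx; with m = 1.77.
Gaussian moments: ∫x^(2j)·e^(−2ax²) dx = (2j−1)!!/(4a)^j · √(π/(2a)), odd powers integrate to 0; here √(π/(2a)) = 0.71183. Derivatives: d/dx e^(−ax²) = −2ax·e^(−ax²), d²/dx² e^(−ax²) = (4a²x² − 2a)·e^(−ax²).
⟨T⟩ = 3.1281.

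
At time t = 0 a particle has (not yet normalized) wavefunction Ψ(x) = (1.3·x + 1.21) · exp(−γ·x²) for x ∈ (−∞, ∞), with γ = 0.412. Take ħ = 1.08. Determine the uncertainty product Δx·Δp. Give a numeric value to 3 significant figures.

0.674

Δx = √(⟨x²⟩−⟨x⟩²), Δp = √(⟨p²⟩−⟨p⟩²).
Expand each integrand as polynomial × e^(−2γx²) and use ∫x^(2j)·e^(−2γx²) dx = (2j−1)!!/(4γ)^j · √(π/(2γ)), odd powers → 0; here √(π/(2γ)) = 1.9526. Differentiate with the product rule, d/dx e^(−γx²) = −2γx·e^(−γx²).
Normalization: ∫|Ψ|² dx = 4.8611.
⟨x⟩ = 0.76679, ⟨x²⟩ = 1.1067 ⇒ Δx = 0.72023.
⟨p⟩ = 0.0000, ⟨p²⟩ = 0.87645 ⇒ Δp = 0.93619.
Δx·Δp = 0.67427.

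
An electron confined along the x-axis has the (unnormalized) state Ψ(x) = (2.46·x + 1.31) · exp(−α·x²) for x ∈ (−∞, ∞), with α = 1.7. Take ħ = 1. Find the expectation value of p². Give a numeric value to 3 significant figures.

p² Ψ = −ħ² d²Ψ/dx²; ⟨p²⟩ = −ħ² ∫ Ψ*·Ψ'' dx / ∫|Ψ|² dx.
Expand each integrand as polynomial × e^(−2αx²) and use ∫x^(2j)·e^(−2αx²) dx = (2j−1)!!/(4α)^j · √(π/(2α)), odd powers → 0; here √(π/(2α)) = 0.96125. Differentiate with the product rule, d/dx e^(−αx²) = −2αx·e^(−αx²).
State is unnormalized: ∫|Ψ|² dx = 2.5051, and ∫Ψ*·(−ħ² Ψ'') dx = 7.1671, so ⟨p²⟩ = 7.1671 / 2.5051.
⟨p²⟩ = 2.8611.

2.86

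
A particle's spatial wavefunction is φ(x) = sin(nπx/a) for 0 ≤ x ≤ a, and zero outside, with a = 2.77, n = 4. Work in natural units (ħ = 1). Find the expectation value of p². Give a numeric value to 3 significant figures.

20.6

p² φ = −ħ² d²φ/dx²; ⟨p²⟩ = −ħ² ∫ φ*·φ'' dx / ∫|φ|² dx.
d/dx sin(nπx/a) = (nπ/a)·cos(nπx/a) and d²/dx² sin(nπx/a) = −(nπ/a)²·sin(nπx/a); on 0 ≤ x ≤ a, ∫sin²(nπx/a) dx = a/2 and ∫sin(nπx/a)·cos(nπx/a) dx = 0.
State is unnormalized: ∫|φ|² dx = 1.3850, and ∫φ*·(−ħ² φ'') dx = 28.504, so ⟨p²⟩ = 28.504 / 1.3850.
⟨p²⟩ = 20.581.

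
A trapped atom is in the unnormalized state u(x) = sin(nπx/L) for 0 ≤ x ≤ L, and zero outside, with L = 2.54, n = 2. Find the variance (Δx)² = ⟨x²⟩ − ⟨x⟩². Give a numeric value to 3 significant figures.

0.456

Compute ⟨x⟩ and ⟨x²⟩ separately, then (Δx)² = ⟨x²⟩ − ⟨x⟩².
With sin²θ = (1 − cos2θ)/2 on 0 ≤ x ≤ L: ∫sin²(nπx/L) dx = L/2, ∫x·sin²(nπx/L) dx = L²/4, ∫x²·sin²(nπx/L) dx = L³·(1/6 − 1/(4n²π²)); higher powers xᵏ the same way, integrating xᵏ·cos(2nπx/L) by parts.
Normalization: ∫|u|² dx = 1.2700.
⟨x⟩ = 1.2700 and ⟨x²⟩ = 2.0688.
(Δx)² = 2.0688 − (1.2700)² = 0.45592.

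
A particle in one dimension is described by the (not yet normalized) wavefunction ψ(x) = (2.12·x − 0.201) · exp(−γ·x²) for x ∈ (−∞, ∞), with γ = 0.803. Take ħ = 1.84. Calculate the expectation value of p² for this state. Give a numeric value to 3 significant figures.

8.00

p² ψ = −ħ² d²ψ/dx²; ⟨p²⟩ = −ħ² ∫ ψ*·ψ'' dx / ∫|ψ|² dx.
Expand each integrand as polynomial × e^(−2γx²) and use ∫x^(2j)·e^(−2γx²) dx = (2j−1)!!/(4γ)^j · √(π/(2γ)), odd powers → 0; here √(π/(2γ)) = 1.3986. Differentiate with the product rule, d/dx e^(−γx²) = −2γx·e^(−γx²).
State is unnormalized: ∫|ψ|² dx = 2.0135, and ∫ψ*·(−ħ² ψ'') dx = 16.115, so ⟨p²⟩ = 16.115 / 2.0135.
⟨p²⟩ = 8.0033.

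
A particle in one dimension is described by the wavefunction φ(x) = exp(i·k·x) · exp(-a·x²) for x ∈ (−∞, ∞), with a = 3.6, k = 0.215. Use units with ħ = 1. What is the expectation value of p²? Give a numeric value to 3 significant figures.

3.65

p² φ = −ħ² d²φ/dx²; ⟨p²⟩ = −ħ² ∫ φ*·φ'' dx / ∫|φ|² dx.
Gaussian moments: ∫x^(2j)·e^(−2ax²) dx = (2j−1)!!/(4a)^j · √(π/(2a)), odd powers integrate to 0; here √(π/(2a)) = 0.66055. Derivatives: φ′ = (ik − 2ax)·φ, φ″ = ((ik − 2ax)² − 2a)·φ; the odd-in-x pieces drop out.
State is unnormalized: ∫|φ|² dx = 0.66055, and ∫φ*·(−ħ² φ'') dx = 2.4085, so ⟨p²⟩ = 2.4085 / 0.66055.
⟨p²⟩ = 3.6462.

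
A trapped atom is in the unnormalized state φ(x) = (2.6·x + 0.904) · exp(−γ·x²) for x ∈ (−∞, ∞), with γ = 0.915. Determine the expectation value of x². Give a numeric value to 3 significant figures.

0.652

⟨x²⟩ = ∫ x²·|φ|² dx / ∫|φ|² dx (integrals over the domain).
Expand each integrand as polynomial × e^(−2γx²) and use ∫x^(2j)·e^(−2γx²) dx = (2j−1)!!/(4γ)^j · √(π/(2γ)), odd powers → 0; here √(π/(2γ)) = 1.3102.
State is unnormalized: ∫|φ|² dx = 3.4907, and ∫φ*·x²·φ dx = 2.2762, so ⟨x²⟩ = 2.2762 / 3.4907.
⟨x²⟩ = 0.65206.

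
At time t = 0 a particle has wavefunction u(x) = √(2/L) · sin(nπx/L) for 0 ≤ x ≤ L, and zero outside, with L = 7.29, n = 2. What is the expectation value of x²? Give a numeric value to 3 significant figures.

17.0

⟨x²⟩ = ∫ x²·|u|² dx (integrals over the domain).
With sin²θ = (1 − cos2θ)/2 on 0 ≤ x ≤ L: ∫sin²(nπx/L) dx = L/2, ∫x·sin²(nπx/L) dx = L²/4, ∫x²·sin²(nπx/L) dx = L³·(1/6 − 1/(4n²π²)); higher powers xᵏ the same way, integrating xᵏ·cos(2nπx/L) by parts.
⟨x²⟩ = 17.042.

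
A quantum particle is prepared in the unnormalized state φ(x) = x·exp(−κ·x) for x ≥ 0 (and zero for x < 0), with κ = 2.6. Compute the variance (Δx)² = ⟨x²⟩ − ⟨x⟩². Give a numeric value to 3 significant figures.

Compute ⟨x⟩ and ⟨x²⟩ separately, then (Δx)² = ⟨x²⟩ − ⟨x⟩².
Every integrand reduces to terms xʲ·e^(−2κx) on [0, ∞); use ∫₀^∞ xʲ·e^(−2κx) dx = j!/(2κ)^(j+1).
Normalization: ∫|φ|² dx = 0.014224.
⟨x⟩ = 0.57692 and ⟨x²⟩ = 0.44379.
(Δx)² = 0.44379 − (0.57692)² = 0.11095.

0.111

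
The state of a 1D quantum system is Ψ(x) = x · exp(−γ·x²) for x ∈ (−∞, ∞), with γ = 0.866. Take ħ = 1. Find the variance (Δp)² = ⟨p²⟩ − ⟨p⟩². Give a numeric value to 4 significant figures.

Compute ⟨p⟩ and ⟨p²⟩ separately; (Δp)² = ⟨p²⟩ − ⟨p⟩².
Expand each integrand as polynomial × e^(−2γx²) and use ∫x^(2j)·e^(−2γx²) dx = (2j−1)!!/(4γ)^j · √(π/(2γ)), odd powers → 0; here √(π/(2γ)) = 1.3468. Differentiate with the product rule, d/dx e^(−γx²) = −2γx·e^(−γx²).
Normalization: ∫|Ψ|² dx = 0.38880.
⟨p⟩ = 0.0000 and ⟨p²⟩ = 2.5980.
(Δp)² = 2.5980 − (0.0000)² = 2.5980.

2.598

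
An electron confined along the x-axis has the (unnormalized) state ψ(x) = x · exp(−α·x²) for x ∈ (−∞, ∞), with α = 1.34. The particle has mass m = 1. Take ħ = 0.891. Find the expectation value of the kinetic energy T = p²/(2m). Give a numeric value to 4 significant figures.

1.596

T = −(ħ²/2m) d²/dx², so ⟨T⟩ = −(ħ²/2m) ∫ ψ*·ψ'' dx / ∫|ψ|² dx; with m = 1.
Expand each integrand as polynomial × e^(−2αx²) and use ∫x^(2j)·e^(−2αx²) dx = (2j−1)!!/(4α)^j · √(π/(2α)), odd powers → 0; here √(π/(2α)) = 1.0827. Differentiate with the product rule, d/dx e^(−αx²) = −2αx·e^(−αx²).
State is unnormalized: ∫|ψ|² dx = 0.20200, and ∫ψ*·(−ħ²/2m · ψ'') dx = 0.32233, so ⟨T⟩ = 0.32233 / 0.20200.
⟨T⟩ = 1.5957.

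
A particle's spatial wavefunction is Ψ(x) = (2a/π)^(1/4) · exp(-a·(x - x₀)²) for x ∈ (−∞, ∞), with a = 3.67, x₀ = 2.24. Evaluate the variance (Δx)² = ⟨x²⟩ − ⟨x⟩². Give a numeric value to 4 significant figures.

Compute ⟨x⟩ and ⟨x²⟩ separately, then (Δx)² = ⟨x²⟩ − ⟨x⟩².
Gaussian moments (u = x − x₀): ∫u^(2j)·e^(−2au²) du = (2j−1)!!/(4a)^j · √(π/(2a)), odd powers integrate to 0; here √(π/(2a)) = 0.65422.
⟨x⟩ = 2.2400 and ⟨x²⟩ = 5.0857.
(Δx)² = 5.0857 − (2.2400)² = 0.068120.

0.06812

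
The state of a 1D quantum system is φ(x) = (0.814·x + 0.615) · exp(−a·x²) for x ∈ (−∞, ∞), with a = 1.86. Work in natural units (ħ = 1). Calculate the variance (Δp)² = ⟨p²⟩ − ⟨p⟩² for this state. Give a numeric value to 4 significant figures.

Compute ⟨p⟩ and ⟨p²⟩ separately; (Δp)² = ⟨p²⟩ − ⟨p⟩².
Expand each integrand as polynomial × e^(−2ax²) and use ∫x^(2j)·e^(−2ax²) dx = (2j−1)!!/(4a)^j · √(π/(2a)), odd powers → 0; here √(π/(2a)) = 0.91897. Differentiate with the product rule, d/dx e^(−ax²) = −2ax·e^(−ax²).
Normalization: ∫|φ|² dx = 0.42942.
⟨p⟩ = 0.0000 and ⟨p²⟩ = 2.5690.
(Δp)² = 2.5690 − (0.0000)² = 2.5690.

2.569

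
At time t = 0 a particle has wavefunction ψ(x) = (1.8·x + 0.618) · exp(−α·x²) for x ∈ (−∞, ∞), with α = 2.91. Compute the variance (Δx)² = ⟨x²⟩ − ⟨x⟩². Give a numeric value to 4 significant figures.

Compute ⟨x⟩ and ⟨x²⟩ separately, then (Δx)² = ⟨x²⟩ − ⟨x⟩².
Expand each integrand as polynomial × e^(−2αx²) and use ∫x^(2j)·e^(−2αx²) dx = (2j−1)!!/(4α)^j · √(π/(2α)), odd powers → 0; here √(π/(2α)) = 0.73471.
Normalization: ∫|ψ|² dx = 0.48511.
⟨x⟩ = 0.28948 and ⟨x²⟩ = 0.15834.
(Δx)² = 0.15834 − (0.28948)² = 0.074548.

0.07455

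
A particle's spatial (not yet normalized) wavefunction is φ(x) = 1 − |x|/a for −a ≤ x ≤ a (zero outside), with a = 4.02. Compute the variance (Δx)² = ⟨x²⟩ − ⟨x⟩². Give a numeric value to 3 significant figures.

1.62

Compute ⟨x⟩ and ⟨x²⟩ separately, then (Δx)² = ⟨x²⟩ − ⟨x⟩².
φ is even, so ∫ over [−a, a] = 2∫₀ᵃ with φ = 1 − x/a there: ∫₀ᵃ (1 − x/a)² dx = a/3, ∫₀ᵃ x²(1 − x/a)² dx = a³/30, ∫₀ᵃ x⁴(1 − x/a)² dx = a⁵/105.
Normalization: ∫|φ|² dx = 2.6800.
⟨x⟩ = 0.0000 and ⟨x²⟩ = 1.6160.
(Δx)² = 1.6160 − (0.0000)² = 1.6160.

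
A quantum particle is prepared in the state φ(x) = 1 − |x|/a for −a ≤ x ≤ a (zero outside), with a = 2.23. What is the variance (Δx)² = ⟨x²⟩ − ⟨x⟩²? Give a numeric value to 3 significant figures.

Compute ⟨x⟩ and ⟨x²⟩ separately, then (Δx)² = ⟨x²⟩ − ⟨x⟩².
φ is even, so ∫ over [−a, a] = 2∫₀ᵃ with φ = 1 − x/a there: ∫₀ᵃ (1 − x/a)² dx = a/3, ∫₀ᵃ x²(1 − x/a)² dx = a³/30, ∫₀ᵃ x⁴(1 − x/a)² dx = a⁵/105.
Normalization: ∫|φ|² dx = 1.4867.
⟨x⟩ = 0.0000 and ⟨x²⟩ = 0.49729.
(Δx)² = 0.49729 − (0.0000)² = 0.49729.

0.497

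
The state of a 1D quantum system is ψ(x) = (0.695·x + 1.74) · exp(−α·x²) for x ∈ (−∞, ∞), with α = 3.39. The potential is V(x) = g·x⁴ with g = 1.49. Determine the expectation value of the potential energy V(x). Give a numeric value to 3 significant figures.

⟨V⟩ = ∫ V(x)·|ψ|² dx / ∫|ψ|² dx.
Expand each integrand as polynomial × e^(−2αx²) and use ∫x^(2j)·e^(−2αx²) dx = (2j−1)!!/(4α)^j · √(π/(2α)), odd powers → 0; here √(π/(2α)) = 0.68071.
State is unnormalized: ∫|ψ|² dx = 2.0852, and ∫ψ*·V(x)·ψ dx = 0.053048, so ⟨V⟩ = 0.053048 / 2.0852.
⟨V⟩ = 0.025441.

0.0254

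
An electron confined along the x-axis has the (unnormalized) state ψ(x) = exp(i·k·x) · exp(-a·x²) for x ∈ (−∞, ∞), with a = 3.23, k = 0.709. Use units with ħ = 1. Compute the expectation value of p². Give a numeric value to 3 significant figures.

p² ψ = −ħ² d²ψ/dx²; ⟨p²⟩ = −ħ² ∫ ψ*·ψ'' dx / ∫|ψ|² dx.
Gaussian moments: ∫x^(2j)·e^(−2ax²) dx = (2j−1)!!/(4a)^j · √(π/(2a)), odd powers integrate to 0; here √(π/(2a)) = 0.69736. Derivatives: ψ′ = (ik − 2ax)·ψ, ψ″ = ((ik − 2ax)² − 2a)·ψ; the odd-in-x pieces drop out.
State is unnormalized: ∫|ψ|² dx = 0.69736, and ∫ψ*·(−ħ² ψ'') dx = 2.6030, so ⟨p²⟩ = 2.6030 / 0.69736.
⟨p²⟩ = 3.7327.

3.73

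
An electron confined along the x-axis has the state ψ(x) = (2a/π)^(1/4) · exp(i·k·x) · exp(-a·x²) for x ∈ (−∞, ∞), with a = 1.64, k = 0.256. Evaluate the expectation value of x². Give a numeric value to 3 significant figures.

0.152

⟨x²⟩ = ∫ x²·|ψ|² dx (integrals over the domain).
Gaussian moments: ∫x^(2j)·e^(−2ax²) dx = (2j−1)!!/(4a)^j · √(π/(2a)), odd powers integrate to 0; here √(π/(2a)) = 0.97867.
⟨x²⟩ = 0.15244.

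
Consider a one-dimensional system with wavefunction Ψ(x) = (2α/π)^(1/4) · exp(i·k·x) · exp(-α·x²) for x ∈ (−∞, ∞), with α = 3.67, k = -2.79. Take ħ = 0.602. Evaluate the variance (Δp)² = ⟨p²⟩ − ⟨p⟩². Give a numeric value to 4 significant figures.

1.330

Compute ⟨p⟩ and ⟨p²⟩ separately; (Δp)² = ⟨p²⟩ − ⟨p⟩².
Gaussian moments: ∫x^(2j)·e^(−2αx²) dx = (2j−1)!!/(4α)^j · √(π/(2α)), odd powers integrate to 0; here √(π/(2α)) = 0.65422. Derivatives: Ψ′ = (ik − 2αx)·Ψ, Ψ″ = ((ik − 2αx)² − 2α)·Ψ; the odd-in-x pieces drop out.
⟨p⟩ = -1.6796 and ⟨p²⟩ = 4.1510.
(Δp)² = 4.1510 − (-1.6796)² = 1.3300.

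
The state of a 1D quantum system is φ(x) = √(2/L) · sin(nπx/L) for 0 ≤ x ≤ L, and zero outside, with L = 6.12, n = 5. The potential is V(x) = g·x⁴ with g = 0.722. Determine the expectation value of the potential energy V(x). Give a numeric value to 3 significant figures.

198.

⟨V⟩ = ∫ V(x)·|φ|² dx.
With sin²θ = (1 − cos2θ)/2 on 0 ≤ x ≤ L: ∫sin²(nπx/L) dx = L/2, ∫x·sin²(nπx/L) dx = L²/4, ∫x²·sin²(nπx/L) dx = L³·(1/6 − 1/(4n²π²)); higher powers xᵏ the same way, integrating xᵏ·cos(2nπx/L) by parts.
⟨V⟩ = 198.49.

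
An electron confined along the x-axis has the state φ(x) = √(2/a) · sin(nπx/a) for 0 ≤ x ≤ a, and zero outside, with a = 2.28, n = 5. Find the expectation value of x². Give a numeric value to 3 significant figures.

1.72

⟨x²⟩ = ∫ x²·|φ|² dx (integrals over the domain).
With sin²θ = (1 − cos2θ)/2 on 0 ≤ x ≤ a: ∫sin²(nπx/a) dx = a/2, ∫x·sin²(nπx/a) dx = a²/4, ∫x²·sin²(nπx/a) dx = a³·(1/6 − 1/(4n²π²)); higher powers xᵏ the same way, integrating xᵏ·cos(2nπx/a) by parts.
⟨x²⟩ = 1.7223.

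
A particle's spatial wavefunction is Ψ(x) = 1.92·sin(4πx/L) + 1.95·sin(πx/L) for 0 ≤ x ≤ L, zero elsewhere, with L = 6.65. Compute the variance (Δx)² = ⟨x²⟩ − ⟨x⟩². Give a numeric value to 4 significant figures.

2.470

Compute ⟨x⟩ and ⟨x²⟩ separately, then (Δx)² = ⟨x²⟩ − ⟨x⟩².
On 0 ≤ x ≤ L (j ≠ l): ∫sin²(jπx/L) dx = L/2, ∫sin(jπx/L)·sin(lπx/L) dx = 0; diagonal moments ∫x·sin²(jπx/L) dx = L²/4, ∫x²·sin²(jπx/L) dx = L³·(1/6 − 1/(4j²π²)); cross terms ∫x·sin(jπx/L)·sin(lπx/L) dx = 0 for j + l even and −4jlL²/(π²(j² − l²)²) for j + l odd, ∫x²·sin(jπx/L)·sin(lπx/L) dx = (−1)^(j+l)·4jlL³/(π²(j² − l²)²); higher powers the same way via product-to-sum and parts.
Normalization: ∫|Ψ|² dx = 24.901.
⟨x⟩ = 3.2292 and ⟨x²⟩ = 12.897.
(Δx)² = 12.897 − (3.2292)² = 2.4696.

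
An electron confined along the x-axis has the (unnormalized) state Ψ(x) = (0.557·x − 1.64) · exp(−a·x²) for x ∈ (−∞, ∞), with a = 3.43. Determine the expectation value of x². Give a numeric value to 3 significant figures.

⟨x²⟩ = ∫ x²·|Ψ|² dx / ∫|Ψ|² dx (integrals over the domain).
Expand each integrand as polynomial × e^(−2ax²) and use ∫x^(2j)·e^(−2ax²) dx = (2j−1)!!/(4a)^j · √(π/(2a)), odd powers → 0; here √(π/(2a)) = 0.67673.
State is unnormalized: ∫|Ψ|² dx = 1.8354, and ∫Ψ*·x²·Ψ dx = 0.13601, so ⟨x²⟩ = 0.13601 / 1.8354.
⟨x²⟩ = 0.074102.

0.0741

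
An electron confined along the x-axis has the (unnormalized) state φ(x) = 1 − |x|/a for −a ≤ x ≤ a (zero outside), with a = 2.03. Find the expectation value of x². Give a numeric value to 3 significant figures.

⟨x²⟩ = ∫ x²·|φ|² dx / ∫|φ|² dx (integrals over the domain).
φ is even, so ∫ over [−a, a] = 2∫₀ᵃ with φ = 1 − x/a there: ∫₀ᵃ (1 − x/a)² dx = a/3, ∫₀ᵃ x²(1 − x/a)² dx = a³/30, ∫₀ᵃ x⁴(1 − x/a)² dx = a⁵/105.
State is unnormalized: ∫|φ|² dx = 1.3533, and ∫φ*·x²·φ dx = 0.55770, so ⟨x²⟩ = 0.55770 / 1.3533.
⟨x²⟩ = 0.41209.

0.412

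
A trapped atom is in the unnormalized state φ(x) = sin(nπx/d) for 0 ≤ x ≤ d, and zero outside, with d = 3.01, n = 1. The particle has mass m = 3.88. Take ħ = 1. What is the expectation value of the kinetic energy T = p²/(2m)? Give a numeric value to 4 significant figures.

T = −(ħ²/2m) d²/dx², so ⟨T⟩ = −(ħ²/2m) ∫ φ*·φ'' dx / ∫|φ|² dx; with m = 3.88.
d/dx sin(nπx/d) = (nπ/d)·cos(nπx/d) and d²/dx² sin(nπx/d) = −(nπ/d)²·sin(nπx/d); on 0 ≤ x ≤ d, ∫sin²(nπx/d) dx = d/2 and ∫sin(nπx/d)·cos(nπx/d) dx = 0.
State is unnormalized: ∫|φ|² dx = 1.5050, and ∫φ*·(−ħ²/2m · φ'') dx = 0.21127, so ⟨T⟩ = 0.21127 / 1.5050.
⟨T⟩ = 0.14038.

0.1404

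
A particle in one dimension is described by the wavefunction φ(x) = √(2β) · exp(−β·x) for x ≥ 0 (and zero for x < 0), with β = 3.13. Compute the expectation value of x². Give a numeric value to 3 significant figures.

0.0510

⟨x²⟩ = ∫ x²·|φ|² dx (integrals over the domain).
Every integrand reduces to terms xʲ·e^(−2βx) on [0, ∞); use ∫₀^∞ xʲ·e^(−2βx) dx = j!/(2β)^(j+1).
⟨x²⟩ = 0.051037.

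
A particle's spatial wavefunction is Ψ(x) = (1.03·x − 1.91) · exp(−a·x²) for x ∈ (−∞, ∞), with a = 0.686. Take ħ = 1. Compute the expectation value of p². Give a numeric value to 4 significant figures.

0.8175

p² Ψ = −ħ² d²Ψ/dx²; ⟨p²⟩ = −ħ² ∫ Ψ*·Ψ'' dx / ∫|Ψ|² dx.
Expand each integrand as polynomial × e^(−2ax²) and use ∫x^(2j)·e^(−2ax²) dx = (2j−1)!!/(4a)^j · √(π/(2a)), odd powers → 0; here √(π/(2a)) = 1.5132. Differentiate with the product rule, d/dx e^(−ax²) = −2ax·e^(−ax²).
State is unnormalized: ∫|Ψ|² dx = 6.1054, and ∫Ψ*·(−ħ² Ψ'') dx = 4.9910, so ⟨p²⟩ = 4.9910 / 6.1054.
⟨p²⟩ = 0.81747.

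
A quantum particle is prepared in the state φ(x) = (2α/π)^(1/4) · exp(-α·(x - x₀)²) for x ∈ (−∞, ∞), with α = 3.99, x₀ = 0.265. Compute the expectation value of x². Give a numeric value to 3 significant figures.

⟨x²⟩ = ∫ x²·|φ|² dx (integrals over the domain).
Gaussian moments (u = x − x₀): ∫u^(2j)·e^(−2αu²) du = (2j−1)!!/(4α)^j · √(π/(2α)), odd powers integrate to 0; here √(π/(2α)) = 0.62744.
⟨x²⟩ = 0.13288.

0.133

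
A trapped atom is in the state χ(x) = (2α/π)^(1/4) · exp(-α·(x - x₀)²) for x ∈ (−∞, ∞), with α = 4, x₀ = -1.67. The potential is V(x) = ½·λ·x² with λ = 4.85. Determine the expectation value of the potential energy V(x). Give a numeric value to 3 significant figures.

⟨V⟩ = ∫ V(x)·|χ|² dx.
Gaussian moments (u = x − x₀): ∫u^(2j)·e^(−2αu²) du = (2j−1)!!/(4α)^j · √(π/(2α)), odd powers integrate to 0; here √(π/(2α)) = 0.62666.
⟨V⟩ = 6.9146.

6.91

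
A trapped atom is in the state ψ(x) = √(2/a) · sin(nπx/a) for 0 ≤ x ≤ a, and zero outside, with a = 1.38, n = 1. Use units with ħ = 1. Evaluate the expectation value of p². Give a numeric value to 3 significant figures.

5.18

p² ψ = −ħ² d²ψ/dx²; ⟨p²⟩ = −ħ² ∫ ψ*·ψ'' dx.
d/dx sin(nπx/a) = (nπ/a)·cos(nπx/a) and d²/dx² sin(nπx/a) = −(nπ/a)²·sin(nπx/a); on 0 ≤ x ≤ a, ∫sin²(nπx/a) dx = a/2 and ∫sin(nπx/a)·cos(nπx/a) dx = 0.
⟨p²⟩ = 5.1825.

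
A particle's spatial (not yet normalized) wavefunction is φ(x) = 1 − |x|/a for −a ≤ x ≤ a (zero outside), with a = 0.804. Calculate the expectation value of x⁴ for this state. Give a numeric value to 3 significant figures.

⟨x⁴⟩ = ∫ x⁴·|φ|² dx / ∫|φ|² dx (integrals over the domain).
φ is even, so ∫ over [−a, a] = 2∫₀ᵃ with φ = 1 − x/a there: ∫₀ᵃ (1 − x/a)² dx = a/3, ∫₀ᵃ x²(1 − x/a)² dx = a³/30, ∫₀ᵃ x⁴(1 − x/a)² dx = a⁵/105.
State is unnormalized: ∫|φ|² dx = 0.53600, and ∫φ*·x⁴·φ dx = 0.0063991, so ⟨x⁴⟩ = 0.0063991 / 0.53600.
⟨x⁴⟩ = 0.011939.

0.0119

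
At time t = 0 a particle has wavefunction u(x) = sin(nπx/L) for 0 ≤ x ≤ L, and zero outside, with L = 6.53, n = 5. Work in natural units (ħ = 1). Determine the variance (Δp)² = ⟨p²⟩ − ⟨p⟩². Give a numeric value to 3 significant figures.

Compute ⟨p⟩ and ⟨p²⟩ separately; (Δp)² = ⟨p²⟩ − ⟨p⟩².
d/dx sin(nπx/L) = (nπ/L)·cos(nπx/L) and d²/dx² sin(nπx/L) = −(nπ/L)²·sin(nπx/L); on 0 ≤ x ≤ L, ∫sin²(nπx/L) dx = L/2 and ∫sin(nπx/L)·cos(nπx/L) dx = 0.
Normalization: ∫|u|² dx = 3.2650.
⟨p⟩ = 0.0000 and ⟨p²⟩ = 5.7865.
(Δp)² = 5.7865 − (0.0000)² = 5.7865.

5.79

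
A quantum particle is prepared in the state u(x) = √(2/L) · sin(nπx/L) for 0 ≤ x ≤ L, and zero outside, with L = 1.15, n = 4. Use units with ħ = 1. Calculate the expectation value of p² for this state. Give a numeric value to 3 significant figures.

p² u = −ħ² d²u/dx²; ⟨p²⟩ = −ħ² ∫ u*·u'' dx.
d/dx sin(nπx/L) = (nπ/L)·cos(nπx/L) and d²/dx² sin(nπx/L) = −(nπ/L)²·sin(nπx/L); on 0 ≤ x ≤ L, ∫sin²(nπx/L) dx = L/2 and ∫sin(nπx/L)·cos(nπx/L) dx = 0.
⟨p²⟩ = 119.41.

119.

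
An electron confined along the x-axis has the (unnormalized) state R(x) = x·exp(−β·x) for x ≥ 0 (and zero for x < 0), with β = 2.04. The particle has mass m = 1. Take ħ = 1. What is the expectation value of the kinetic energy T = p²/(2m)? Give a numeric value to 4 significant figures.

2.081

T = −(ħ²/2m) d²/dx², so ⟨T⟩ = −(ħ²/2m) ∫ R*·R'' dx / ∫|R|² dx; with m = 1.
Differentiate x·exp(−β·x) with the product rule; every integrand then reduces to terms xʲ·e^(−2βx) on [0, ∞), with ∫₀^∞ xʲ·e^(−2βx) dx = j!/(2β)^(j+1).
State is unnormalized: ∫|R|² dx = 0.029448, and ∫R*·(−ħ²/2m · R'') dx = 0.061275, so ⟨T⟩ = 0.061275 / 0.029448.
⟨T⟩ = 2.0808.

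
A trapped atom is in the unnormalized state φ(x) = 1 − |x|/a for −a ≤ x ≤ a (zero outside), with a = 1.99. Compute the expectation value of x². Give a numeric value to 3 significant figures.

0.396

⟨x²⟩ = ∫ x²·|φ|² dx / ∫|φ|² dx (integrals over the domain).
φ is even, so ∫ over [−a, a] = 2∫₀ᵃ with φ = 1 − x/a there: ∫₀ᵃ (1 − x/a)² dx = a/3, ∫₀ᵃ x²(1 − x/a)² dx = a³/30, ∫₀ᵃ x⁴(1 − x/a)² dx = a⁵/105.
State is unnormalized: ∫|φ|² dx = 1.3267, and ∫φ*·x²·φ dx = 0.52537, so ⟨x²⟩ = 0.52537 / 1.3267.
⟨x²⟩ = 0.39601.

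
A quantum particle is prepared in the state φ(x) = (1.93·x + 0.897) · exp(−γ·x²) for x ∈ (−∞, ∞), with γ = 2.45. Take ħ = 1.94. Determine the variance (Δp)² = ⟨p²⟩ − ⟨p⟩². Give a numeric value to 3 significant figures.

Compute ⟨p⟩ and ⟨p²⟩ separately; (Δp)² = ⟨p²⟩ − ⟨p⟩².
Expand each integrand as polynomial × e^(−2γx²) and use ∫x^(2j)·e^(−2γx²) dx = (2j−1)!!/(4γ)^j · √(π/(2γ)), odd powers → 0; here √(π/(2γ)) = 0.80071. Differentiate with the product rule, d/dx e^(−γx²) = −2γx·e^(−γx²).
Normalization: ∫|φ|² dx = 0.94861.
⟨p⟩ = 0.0000 and ⟨p²⟩ = 15.138.
(Δp)² = 15.138 − (0.0000)² = 15.138.

15.1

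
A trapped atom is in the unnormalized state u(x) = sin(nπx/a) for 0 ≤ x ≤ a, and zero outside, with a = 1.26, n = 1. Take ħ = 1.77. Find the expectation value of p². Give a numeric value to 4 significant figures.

19.48

p² u = −ħ² d²u/dx²; ⟨p²⟩ = −ħ² ∫ u*·u'' dx / ∫|u|² dx.
d/dx sin(nπx/a) = (nπ/a)·cos(nπx/a) and d²/dx² sin(nπx/a) = −(nπ/a)²·sin(nπx/a); on 0 ≤ x ≤ a, ∫sin²(nπx/a) dx = a/2 and ∫sin(nπx/a)·cos(nπx/a) dx = 0.
State is unnormalized: ∫|u|² dx = 0.63000, and ∫u*·(−ħ² u'') dx = 12.270, so ⟨p²⟩ = 12.270 / 0.63000.
⟨p²⟩ = 19.476.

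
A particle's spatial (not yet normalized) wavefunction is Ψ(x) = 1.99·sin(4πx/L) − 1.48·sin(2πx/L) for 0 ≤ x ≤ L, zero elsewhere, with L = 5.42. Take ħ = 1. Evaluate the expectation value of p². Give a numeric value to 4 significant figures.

p² Ψ = −ħ² d²Ψ/dx²; ⟨p²⟩ = −ħ² ∫ Ψ*·Ψ'' dx / ∫|Ψ|² dx.
d²/dx² sin(jπx/L) = −(jπ/L)²·sin(jπx/L); on 0 ≤ x ≤ L, ∫sin²(jπx/L) dx = L/2 and ∫sin(jπx/L)·sin(lπx/L) dx = 0 for j ≠ l, so only diagonal terms survive in ∫|Ψ|² and ∫Ψ·Ψ″; ∫Ψ·Ψ′ dx = [Ψ²/2] between the walls = 0.
State is unnormalized: ∫|Ψ|² dx = 16.668, and ∫Ψ*·(−ħ² Ψ'') dx = 65.667, so ⟨p²⟩ = 65.667 / 16.668.
⟨p²⟩ = 3.9397.

3.940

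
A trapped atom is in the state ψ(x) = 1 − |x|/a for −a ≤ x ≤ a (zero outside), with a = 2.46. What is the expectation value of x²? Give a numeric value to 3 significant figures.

⟨x²⟩ = ∫ x²·|ψ|² dx / ∫|ψ|² dx (integrals over the domain).
ψ is even, so ∫ over [−a, a] = 2∫₀ᵃ with ψ = 1 − x/a there: ∫₀ᵃ (1 − x/a)² dx = a/3, ∫₀ᵃ x²(1 − x/a)² dx = a³/30, ∫₀ᵃ x⁴(1 − x/a)² dx = a⁵/105.
State is unnormalized: ∫|ψ|² dx = 1.6400, and ∫ψ*·x²·ψ dx = 0.99246, so ⟨x²⟩ = 0.99246 / 1.6400.
⟨x²⟩ = 0.60516.

0.605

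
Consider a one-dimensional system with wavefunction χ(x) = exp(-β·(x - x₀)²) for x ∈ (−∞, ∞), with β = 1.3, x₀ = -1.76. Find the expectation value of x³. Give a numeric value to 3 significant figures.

-6.47

⟨x³⟩ = ∫ x³·|χ|² dx / ∫|χ|² dx (integrals over the domain).
Gaussian moments (u = x − x₀): ∫u^(2j)·e^(−2βu²) du = (2j−1)!!/(4β)^j · √(π/(2β)), odd powers integrate to 0; here √(π/(2β)) = 1.0992.
State is unnormalized: ∫|χ|² dx = 1.0992, and ∫χ*·x³·χ dx = -7.1089, so ⟨x³⟩ = -7.1089 / 1.0992.
⟨x³⟩ = -6.4672.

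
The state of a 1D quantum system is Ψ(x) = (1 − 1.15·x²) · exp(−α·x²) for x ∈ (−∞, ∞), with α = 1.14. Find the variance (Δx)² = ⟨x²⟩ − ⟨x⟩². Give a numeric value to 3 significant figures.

0.141

Compute ⟨x⟩ and ⟨x²⟩ separately, then (Δx)² = ⟨x²⟩ − ⟨x⟩².
Expand each integrand as polynomial × e^(−2αx²) and use ∫x^(2j)·e^(−2αx²) dx = (2j−1)!!/(4α)^j · √(π/(2α)), odd powers → 0; here √(π/(2α)) = 1.1738.
Normalization: ∫|Ψ|² dx = 0.80574.
⟨x⟩ = 0.0000 and ⟨x²⟩ = 0.14085.
(Δx)² = 0.14085 − (0.0000)² = 0.14085.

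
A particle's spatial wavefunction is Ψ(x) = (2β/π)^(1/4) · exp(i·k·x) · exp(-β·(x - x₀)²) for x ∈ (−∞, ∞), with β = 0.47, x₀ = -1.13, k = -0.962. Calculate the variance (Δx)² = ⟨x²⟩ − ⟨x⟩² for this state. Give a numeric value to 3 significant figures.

0.532

Compute ⟨x⟩ and ⟨x²⟩ separately, then (Δx)² = ⟨x²⟩ − ⟨x⟩².
Gaussian moments (u = x − x₀): ∫u^(2j)·e^(−2βu²) du = (2j−1)!!/(4β)^j · √(π/(2β)), odd powers integrate to 0; here √(π/(2β)) = 1.8281.
⟨x⟩ = -1.1300 and ⟨x²⟩ = 1.8088.
(Δx)² = 1.8088 − (-1.1300)² = 0.53191.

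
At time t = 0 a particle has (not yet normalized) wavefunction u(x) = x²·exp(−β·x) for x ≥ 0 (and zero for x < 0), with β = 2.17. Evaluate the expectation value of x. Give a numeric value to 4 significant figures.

⟨x⟩ = ∫ x·|u|² dx / ∫|u|² dx (integrals over the domain).
Every integrand reduces to terms xʲ·e^(−2βx) on [0, ∞); use ∫₀^∞ xʲ·e^(−2βx) dx = j!/(2β)^(j+1).
State is unnormalized: ∫|u|² dx = 0.015587, and ∫u*·x·u dx = 0.017957, so ⟨x⟩ = 0.017957 / 0.015587.
⟨x⟩ = 1.1521.

1.152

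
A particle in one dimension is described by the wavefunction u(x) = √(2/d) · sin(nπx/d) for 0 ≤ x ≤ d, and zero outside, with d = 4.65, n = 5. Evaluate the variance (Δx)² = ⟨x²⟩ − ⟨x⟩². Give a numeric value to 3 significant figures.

Compute ⟨x⟩ and ⟨x²⟩ separately, then (Δx)² = ⟨x²⟩ − ⟨x⟩².
With sin²θ = (1 − cos2θ)/2 on 0 ≤ x ≤ d: ∫sin²(nπx/d) dx = d/2, ∫x·sin²(nπx/d) dx = d²/4, ∫x²·sin²(nπx/d) dx = d³·(1/6 − 1/(4n²π²)); higher powers xᵏ the same way, integrating xᵏ·cos(2nπx/d) by parts.
⟨x⟩ = 2.3250 and ⟨x²⟩ = 7.1637.
(Δx)² = 7.1637 − (2.3250)² = 1.7581.

1.76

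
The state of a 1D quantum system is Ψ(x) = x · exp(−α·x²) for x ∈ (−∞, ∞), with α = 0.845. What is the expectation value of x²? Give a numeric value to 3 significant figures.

0.888

⟨x²⟩ = ∫ x²·|Ψ|² dx / ∫|Ψ|² dx (integrals over the domain).
Expand each integrand as polynomial × e^(−2αx²) and use ∫x^(2j)·e^(−2αx²) dx = (2j−1)!!/(4α)^j · √(π/(2α)), odd powers → 0; here √(π/(2α)) = 1.3634.
State is unnormalized: ∫|Ψ|² dx = 0.40338, and ∫Ψ*·x²·Ψ dx = 0.35803, so ⟨x²⟩ = 0.35803 / 0.40338.
⟨x²⟩ = 0.88757.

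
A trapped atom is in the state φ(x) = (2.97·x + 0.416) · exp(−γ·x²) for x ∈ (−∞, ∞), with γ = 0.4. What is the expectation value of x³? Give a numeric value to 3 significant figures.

0.509

⟨x³⟩ = ∫ x³·|φ|² dx / ∫|φ|² dx (integrals over the domain).
Expand each integrand as polynomial × e^(−2γx²) and use ∫x^(2j)·e^(−2γx²) dx = (2j−1)!!/(4γ)^j · √(π/(2γ)), odd powers → 0; here √(π/(2γ)) = 1.9817.
State is unnormalized: ∫|φ|² dx = 11.268, and ∫φ*·x³·φ dx = 5.7384, so ⟨x³⟩ = 5.7384 / 11.268.
⟨x³⟩ = 0.50927.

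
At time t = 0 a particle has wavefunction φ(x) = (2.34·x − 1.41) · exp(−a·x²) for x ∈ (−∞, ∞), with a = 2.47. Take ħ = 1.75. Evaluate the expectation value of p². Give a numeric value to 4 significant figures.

10.86

p² φ = −ħ² d²φ/dx²; ⟨p²⟩ = −ħ² ∫ φ*·φ'' dx / ∫|φ|² dx.
Expand each integrand as polynomial × e^(−2ax²) and use ∫x^(2j)·e^(−2ax²) dx = (2j−1)!!/(4a)^j · √(π/(2a)), odd powers → 0; here √(π/(2a)) = 0.79746. Differentiate with the product rule, d/dx e^(−ax²) = −2ax·e^(−ax²).
State is unnormalized: ∫|φ|² dx = 2.0274, and ∫φ*·(−ħ² φ'') dx = 22.022, so ⟨p²⟩ = 22.022 / 2.0274.
⟨p²⟩ = 10.862.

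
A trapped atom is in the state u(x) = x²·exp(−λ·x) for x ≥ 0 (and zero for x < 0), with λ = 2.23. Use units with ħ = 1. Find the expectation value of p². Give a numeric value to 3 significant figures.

p² u = −ħ² d²u/dx²; ⟨p²⟩ = −ħ² ∫ u*·u'' dx / ∫|u|² dx.
Differentiate x²·exp(−λ·x) with the product rule; every integrand then reduces to terms xʲ·e^(−2λx) on [0, ∞), with ∫₀^∞ xʲ·e^(−2λx) dx = j!/(2λ)^(j+1).
State is unnormalized: ∫|u|² dx = 0.013600, and ∫u*·(−ħ² u'') dx = 0.022544, so ⟨p²⟩ = 0.022544 / 0.013600.
⟨p²⟩ = 1.6576.

1.66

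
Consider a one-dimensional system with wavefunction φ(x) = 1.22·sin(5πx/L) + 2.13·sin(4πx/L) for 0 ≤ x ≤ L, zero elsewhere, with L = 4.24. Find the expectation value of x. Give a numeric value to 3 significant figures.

1.39

⟨x⟩ = ∫ x·|φ|² dx / ∫|φ|² dx (integrals over the domain).
On 0 ≤ x ≤ L (j ≠ l): ∫sin²(jπx/L) dx = L/2, ∫sin(jπx/L)·sin(lπx/L) dx = 0; diagonal moments ∫x·sin²(jπx/L) dx = L²/4, ∫x²·sin²(jπx/L) dx = L³·(1/6 − 1/(4j²π²)); cross terms ∫x·sin(jπx/L)·sin(lπx/L) dx = 0 for j + l even and −4jlL²/(π²(j² − l²)²) for j + l odd, ∫x²·sin(jπx/L)·sin(lπx/L) dx = (−1)^(j+l)·4jlL³/(π²(j² − l²)²); higher powers the same way via product-to-sum and parts.
State is unnormalized: ∫|φ|² dx = 12.774, and ∫φ*·x·φ dx = 17.730, so ⟨x⟩ = 17.730 / 12.774.
⟨x⟩ = 1.3880.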